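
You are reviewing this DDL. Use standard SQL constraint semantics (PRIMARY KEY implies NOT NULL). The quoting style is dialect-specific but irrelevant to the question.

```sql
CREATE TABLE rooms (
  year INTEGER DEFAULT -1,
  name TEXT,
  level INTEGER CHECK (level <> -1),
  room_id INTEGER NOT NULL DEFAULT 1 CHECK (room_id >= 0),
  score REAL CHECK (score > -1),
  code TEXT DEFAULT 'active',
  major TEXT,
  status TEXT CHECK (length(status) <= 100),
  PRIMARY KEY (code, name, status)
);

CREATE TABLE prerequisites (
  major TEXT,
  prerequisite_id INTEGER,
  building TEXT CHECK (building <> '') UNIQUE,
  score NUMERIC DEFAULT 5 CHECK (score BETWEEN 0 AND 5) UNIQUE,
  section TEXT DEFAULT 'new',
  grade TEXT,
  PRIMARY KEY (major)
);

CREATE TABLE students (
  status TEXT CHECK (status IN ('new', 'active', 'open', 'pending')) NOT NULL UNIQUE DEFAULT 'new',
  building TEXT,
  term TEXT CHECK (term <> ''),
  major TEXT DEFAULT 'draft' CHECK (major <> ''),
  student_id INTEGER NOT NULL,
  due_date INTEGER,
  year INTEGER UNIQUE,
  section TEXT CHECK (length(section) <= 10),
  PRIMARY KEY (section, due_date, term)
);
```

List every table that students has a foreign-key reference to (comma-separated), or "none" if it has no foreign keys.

none

No column in students has a REFERENCES clause.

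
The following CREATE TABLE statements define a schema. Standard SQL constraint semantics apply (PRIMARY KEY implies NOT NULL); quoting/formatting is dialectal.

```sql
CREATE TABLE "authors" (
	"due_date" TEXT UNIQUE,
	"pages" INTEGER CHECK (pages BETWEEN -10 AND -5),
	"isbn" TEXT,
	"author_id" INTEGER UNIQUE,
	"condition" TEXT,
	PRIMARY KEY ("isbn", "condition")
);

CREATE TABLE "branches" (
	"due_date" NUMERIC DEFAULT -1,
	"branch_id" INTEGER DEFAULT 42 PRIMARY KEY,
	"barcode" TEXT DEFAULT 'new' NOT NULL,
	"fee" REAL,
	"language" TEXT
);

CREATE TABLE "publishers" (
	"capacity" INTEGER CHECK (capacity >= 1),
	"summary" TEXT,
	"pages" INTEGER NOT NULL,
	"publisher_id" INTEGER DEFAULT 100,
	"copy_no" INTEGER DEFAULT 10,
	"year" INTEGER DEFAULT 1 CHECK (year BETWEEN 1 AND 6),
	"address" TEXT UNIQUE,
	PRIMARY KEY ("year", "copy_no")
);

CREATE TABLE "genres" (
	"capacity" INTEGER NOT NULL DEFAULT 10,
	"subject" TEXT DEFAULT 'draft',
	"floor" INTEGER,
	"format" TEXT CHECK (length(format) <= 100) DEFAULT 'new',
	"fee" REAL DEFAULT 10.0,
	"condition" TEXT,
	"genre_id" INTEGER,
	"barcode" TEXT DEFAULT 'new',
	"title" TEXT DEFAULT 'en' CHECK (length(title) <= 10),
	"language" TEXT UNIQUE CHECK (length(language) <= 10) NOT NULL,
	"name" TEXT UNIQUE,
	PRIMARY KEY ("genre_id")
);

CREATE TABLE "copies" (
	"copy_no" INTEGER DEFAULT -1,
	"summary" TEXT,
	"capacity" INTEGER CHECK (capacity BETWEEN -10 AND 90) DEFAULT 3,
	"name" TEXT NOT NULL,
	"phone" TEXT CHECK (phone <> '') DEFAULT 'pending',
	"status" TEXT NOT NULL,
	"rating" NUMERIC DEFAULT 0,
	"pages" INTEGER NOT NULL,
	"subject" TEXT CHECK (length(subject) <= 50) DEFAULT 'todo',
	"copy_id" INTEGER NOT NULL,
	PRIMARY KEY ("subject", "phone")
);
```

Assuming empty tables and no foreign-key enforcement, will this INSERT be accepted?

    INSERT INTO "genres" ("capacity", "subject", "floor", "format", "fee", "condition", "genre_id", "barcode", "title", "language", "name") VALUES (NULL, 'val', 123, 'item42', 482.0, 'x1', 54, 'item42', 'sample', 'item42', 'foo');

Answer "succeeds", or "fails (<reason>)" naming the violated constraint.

capacity is explicitly set to NULL, but capacity is declared NOT NULL.

fails (NOT NULL on capacity)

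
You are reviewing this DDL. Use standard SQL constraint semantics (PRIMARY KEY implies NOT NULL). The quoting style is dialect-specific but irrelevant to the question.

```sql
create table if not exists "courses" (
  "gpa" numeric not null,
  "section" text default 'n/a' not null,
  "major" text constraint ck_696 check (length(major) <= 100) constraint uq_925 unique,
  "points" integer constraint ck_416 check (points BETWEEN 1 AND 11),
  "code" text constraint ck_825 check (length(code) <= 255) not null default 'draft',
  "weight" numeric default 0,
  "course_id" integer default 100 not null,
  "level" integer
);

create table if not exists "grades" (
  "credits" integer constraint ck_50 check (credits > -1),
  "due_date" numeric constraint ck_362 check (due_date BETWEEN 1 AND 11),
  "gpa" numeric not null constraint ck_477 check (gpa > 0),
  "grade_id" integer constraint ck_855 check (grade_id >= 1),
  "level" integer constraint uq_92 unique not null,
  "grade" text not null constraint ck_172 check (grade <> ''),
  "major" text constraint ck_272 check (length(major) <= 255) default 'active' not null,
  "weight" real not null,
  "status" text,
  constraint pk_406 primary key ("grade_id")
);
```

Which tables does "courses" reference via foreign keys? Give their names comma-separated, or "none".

No column in courses has a REFERENCES clause.

none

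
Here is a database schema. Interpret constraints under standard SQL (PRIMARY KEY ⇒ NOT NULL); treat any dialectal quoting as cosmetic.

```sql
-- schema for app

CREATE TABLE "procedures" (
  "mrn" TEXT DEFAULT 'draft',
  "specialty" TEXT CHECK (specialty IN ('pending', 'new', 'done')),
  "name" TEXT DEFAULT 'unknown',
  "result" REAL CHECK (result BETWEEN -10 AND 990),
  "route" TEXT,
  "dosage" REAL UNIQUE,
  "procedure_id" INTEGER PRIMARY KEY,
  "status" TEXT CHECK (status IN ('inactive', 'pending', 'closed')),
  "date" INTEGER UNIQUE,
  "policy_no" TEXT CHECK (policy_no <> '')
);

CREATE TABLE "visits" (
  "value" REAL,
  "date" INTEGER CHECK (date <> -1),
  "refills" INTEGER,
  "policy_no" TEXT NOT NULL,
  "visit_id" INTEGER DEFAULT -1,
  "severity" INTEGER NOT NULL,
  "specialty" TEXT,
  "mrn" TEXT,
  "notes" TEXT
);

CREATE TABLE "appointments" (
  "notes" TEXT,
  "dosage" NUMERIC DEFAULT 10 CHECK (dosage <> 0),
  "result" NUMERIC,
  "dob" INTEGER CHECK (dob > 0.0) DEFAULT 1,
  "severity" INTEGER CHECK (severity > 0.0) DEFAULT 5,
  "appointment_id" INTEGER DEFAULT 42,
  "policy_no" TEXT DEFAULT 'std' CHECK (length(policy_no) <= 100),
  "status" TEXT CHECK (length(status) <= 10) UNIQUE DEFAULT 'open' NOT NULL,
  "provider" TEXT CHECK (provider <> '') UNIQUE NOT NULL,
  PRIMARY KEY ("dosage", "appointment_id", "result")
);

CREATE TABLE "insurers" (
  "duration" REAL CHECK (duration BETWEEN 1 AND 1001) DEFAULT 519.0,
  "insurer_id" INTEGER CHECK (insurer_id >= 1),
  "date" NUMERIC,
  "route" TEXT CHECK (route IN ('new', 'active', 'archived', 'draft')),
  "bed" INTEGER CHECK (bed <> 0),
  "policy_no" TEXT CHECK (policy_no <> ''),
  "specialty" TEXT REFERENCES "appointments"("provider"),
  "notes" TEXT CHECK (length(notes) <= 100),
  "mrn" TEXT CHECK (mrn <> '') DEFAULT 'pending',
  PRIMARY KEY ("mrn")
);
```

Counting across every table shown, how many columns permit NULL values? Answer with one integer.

procedures: 9 nullable (mrn, specialty, name, result, route, dosage, status, date, policy_no — PK (procedure_id) and explicit NOT NULL columns excluded).
visits: 7 nullable (value, date, refills, visit_id, specialty, mrn, notes — PK none and explicit NOT NULL columns excluded).
appointments: 4 nullable (notes, dob, severity, policy_no — PK (dosage, appointment_id, result) and explicit NOT NULL columns excluded).
insurers: 8 nullable (duration, insurer_id, date, route, bed, policy_no, specialty, notes — PK (mrn) and explicit NOT NULL columns excluded).
Total: 9 + 7 + 4 + 8 = 28.

28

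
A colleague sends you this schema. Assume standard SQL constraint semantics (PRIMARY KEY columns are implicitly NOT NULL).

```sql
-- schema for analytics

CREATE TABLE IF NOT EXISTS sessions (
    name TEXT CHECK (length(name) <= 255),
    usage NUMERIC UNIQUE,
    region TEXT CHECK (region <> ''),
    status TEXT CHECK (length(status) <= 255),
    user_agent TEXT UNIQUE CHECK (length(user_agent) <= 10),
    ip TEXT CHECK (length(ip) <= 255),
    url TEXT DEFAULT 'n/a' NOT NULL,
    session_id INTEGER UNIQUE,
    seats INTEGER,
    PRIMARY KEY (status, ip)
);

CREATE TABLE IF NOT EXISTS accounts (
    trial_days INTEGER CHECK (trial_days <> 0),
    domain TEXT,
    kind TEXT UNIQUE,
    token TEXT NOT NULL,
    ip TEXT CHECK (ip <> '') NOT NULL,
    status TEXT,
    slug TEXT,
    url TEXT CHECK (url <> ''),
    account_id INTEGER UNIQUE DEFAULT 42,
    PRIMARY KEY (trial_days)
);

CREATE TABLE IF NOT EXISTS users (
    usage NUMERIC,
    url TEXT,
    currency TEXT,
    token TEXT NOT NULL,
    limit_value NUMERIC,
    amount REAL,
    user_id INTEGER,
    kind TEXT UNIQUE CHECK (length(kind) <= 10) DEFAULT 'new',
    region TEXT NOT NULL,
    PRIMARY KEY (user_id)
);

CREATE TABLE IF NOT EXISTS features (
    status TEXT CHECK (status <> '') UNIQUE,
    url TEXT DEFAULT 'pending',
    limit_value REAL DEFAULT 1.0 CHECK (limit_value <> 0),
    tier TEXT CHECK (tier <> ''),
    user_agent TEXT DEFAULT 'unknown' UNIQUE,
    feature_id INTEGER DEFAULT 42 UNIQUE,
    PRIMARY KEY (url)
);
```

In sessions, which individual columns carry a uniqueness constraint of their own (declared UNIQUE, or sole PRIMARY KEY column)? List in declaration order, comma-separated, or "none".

usage, user_agent, session_id

- name: no UNIQUE or single-column PK constraint.
- usage: declared UNIQUE → unique.
- region: no UNIQUE or single-column PK constraint.
- status: part of a composite PRIMARY KEY — only the tuple is unique, not this column on its own.
- user_agent: declared UNIQUE → unique.
- ip: part of a composite PRIMARY KEY — only the tuple is unique, not this column on its own.
- url: no UNIQUE or single-column PK constraint.
- session_id: declared UNIQUE → unique.
- seats: no UNIQUE or single-column PK constraint.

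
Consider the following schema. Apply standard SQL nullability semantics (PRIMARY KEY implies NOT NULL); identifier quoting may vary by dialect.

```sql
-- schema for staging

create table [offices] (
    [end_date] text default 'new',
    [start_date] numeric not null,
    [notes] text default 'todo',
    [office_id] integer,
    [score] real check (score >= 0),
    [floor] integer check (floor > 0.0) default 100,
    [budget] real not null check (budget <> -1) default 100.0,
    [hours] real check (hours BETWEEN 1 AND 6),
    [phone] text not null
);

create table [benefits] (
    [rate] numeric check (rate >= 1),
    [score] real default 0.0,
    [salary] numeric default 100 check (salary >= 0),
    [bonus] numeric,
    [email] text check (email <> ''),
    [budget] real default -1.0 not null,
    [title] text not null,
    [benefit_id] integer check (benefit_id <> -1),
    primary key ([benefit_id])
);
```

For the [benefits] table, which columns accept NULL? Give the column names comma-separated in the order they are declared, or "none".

rate, score, salary, bonus, email

- rate: CHECK does not forbid NULL (a CHECK constraint passes when its expression is NULL) → nullable.
- score: DEFAULT only fills an omitted column; an explicit NULL is still allowed → nullable.
- salary: CHECK does not forbid NULL (a CHECK constraint passes when its expression is NULL) → nullable.
- bonus: no NOT NULL constraint applies → nullable.
- email: CHECK does not forbid NULL (a CHECK constraint passes when its expression is NULL) → nullable.
- budget: declared NOT NULL → not nullable.
- title: declared NOT NULL → not nullable.
- benefit_id: part of the PRIMARY KEY, which implies NOT NULL → not nullable.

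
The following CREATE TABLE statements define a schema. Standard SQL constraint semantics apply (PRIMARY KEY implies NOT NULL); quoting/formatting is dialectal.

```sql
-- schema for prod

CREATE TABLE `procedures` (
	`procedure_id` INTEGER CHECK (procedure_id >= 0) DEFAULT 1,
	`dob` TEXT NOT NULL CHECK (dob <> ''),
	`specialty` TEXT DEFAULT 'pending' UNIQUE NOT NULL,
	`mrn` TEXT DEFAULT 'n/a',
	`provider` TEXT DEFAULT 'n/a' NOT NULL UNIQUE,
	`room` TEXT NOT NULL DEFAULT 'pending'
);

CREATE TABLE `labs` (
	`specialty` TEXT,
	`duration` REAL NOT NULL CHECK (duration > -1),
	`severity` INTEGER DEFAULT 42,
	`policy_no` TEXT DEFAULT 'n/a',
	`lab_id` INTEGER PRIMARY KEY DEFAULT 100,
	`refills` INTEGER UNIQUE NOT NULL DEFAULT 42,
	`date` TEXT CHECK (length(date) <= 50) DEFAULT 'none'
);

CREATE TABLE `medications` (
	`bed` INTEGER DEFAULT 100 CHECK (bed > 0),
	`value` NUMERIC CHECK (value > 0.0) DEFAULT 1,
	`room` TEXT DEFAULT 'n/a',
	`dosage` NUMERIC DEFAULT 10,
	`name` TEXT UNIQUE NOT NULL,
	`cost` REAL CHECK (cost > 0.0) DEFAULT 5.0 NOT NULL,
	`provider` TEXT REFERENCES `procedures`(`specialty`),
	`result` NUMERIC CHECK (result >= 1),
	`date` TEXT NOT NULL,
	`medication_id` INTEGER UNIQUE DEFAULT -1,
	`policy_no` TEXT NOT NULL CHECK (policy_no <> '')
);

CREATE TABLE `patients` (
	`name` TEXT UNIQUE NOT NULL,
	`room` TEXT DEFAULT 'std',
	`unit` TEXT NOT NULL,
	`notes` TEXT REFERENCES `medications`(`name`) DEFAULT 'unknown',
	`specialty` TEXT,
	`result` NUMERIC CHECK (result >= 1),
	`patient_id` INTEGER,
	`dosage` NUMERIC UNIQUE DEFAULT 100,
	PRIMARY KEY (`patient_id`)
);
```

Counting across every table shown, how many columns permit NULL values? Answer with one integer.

18

procedures: 2 nullable (procedure_id, mrn — PK none and explicit NOT NULL columns excluded).
labs: 4 nullable (specialty, severity, policy_no, date — PK (lab_id) and explicit NOT NULL columns excluded).
medications: 7 nullable (bed, value, room, dosage, provider, result, medication_id — PK none and explicit NOT NULL columns excluded).
patients: 5 nullable (room, notes, specialty, result, dosage — PK (patient_id) and explicit NOT NULL columns excluded).
Total: 2 + 4 + 7 + 5 = 18.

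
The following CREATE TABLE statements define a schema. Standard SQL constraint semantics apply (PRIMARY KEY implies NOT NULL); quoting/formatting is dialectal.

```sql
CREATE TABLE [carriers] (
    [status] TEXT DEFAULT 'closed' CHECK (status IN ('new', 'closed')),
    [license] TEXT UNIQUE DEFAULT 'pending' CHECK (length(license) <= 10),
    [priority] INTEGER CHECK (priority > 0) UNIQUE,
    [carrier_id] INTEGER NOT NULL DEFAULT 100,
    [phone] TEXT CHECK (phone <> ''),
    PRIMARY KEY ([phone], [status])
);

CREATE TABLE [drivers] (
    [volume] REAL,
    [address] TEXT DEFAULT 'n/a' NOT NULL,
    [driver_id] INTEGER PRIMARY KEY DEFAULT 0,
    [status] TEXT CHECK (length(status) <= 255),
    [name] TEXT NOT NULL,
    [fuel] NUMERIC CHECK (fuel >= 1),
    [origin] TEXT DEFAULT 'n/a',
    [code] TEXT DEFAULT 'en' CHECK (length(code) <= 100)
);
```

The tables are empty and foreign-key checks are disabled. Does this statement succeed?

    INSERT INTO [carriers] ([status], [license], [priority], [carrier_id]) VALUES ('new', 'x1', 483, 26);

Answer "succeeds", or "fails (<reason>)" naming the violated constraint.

fails (NOT NULL on phone)

phone is omitted from the column list and has no DEFAULT, so it would receive NULL.
But phone is part of the PRIMARY KEY (implied NOT NULL).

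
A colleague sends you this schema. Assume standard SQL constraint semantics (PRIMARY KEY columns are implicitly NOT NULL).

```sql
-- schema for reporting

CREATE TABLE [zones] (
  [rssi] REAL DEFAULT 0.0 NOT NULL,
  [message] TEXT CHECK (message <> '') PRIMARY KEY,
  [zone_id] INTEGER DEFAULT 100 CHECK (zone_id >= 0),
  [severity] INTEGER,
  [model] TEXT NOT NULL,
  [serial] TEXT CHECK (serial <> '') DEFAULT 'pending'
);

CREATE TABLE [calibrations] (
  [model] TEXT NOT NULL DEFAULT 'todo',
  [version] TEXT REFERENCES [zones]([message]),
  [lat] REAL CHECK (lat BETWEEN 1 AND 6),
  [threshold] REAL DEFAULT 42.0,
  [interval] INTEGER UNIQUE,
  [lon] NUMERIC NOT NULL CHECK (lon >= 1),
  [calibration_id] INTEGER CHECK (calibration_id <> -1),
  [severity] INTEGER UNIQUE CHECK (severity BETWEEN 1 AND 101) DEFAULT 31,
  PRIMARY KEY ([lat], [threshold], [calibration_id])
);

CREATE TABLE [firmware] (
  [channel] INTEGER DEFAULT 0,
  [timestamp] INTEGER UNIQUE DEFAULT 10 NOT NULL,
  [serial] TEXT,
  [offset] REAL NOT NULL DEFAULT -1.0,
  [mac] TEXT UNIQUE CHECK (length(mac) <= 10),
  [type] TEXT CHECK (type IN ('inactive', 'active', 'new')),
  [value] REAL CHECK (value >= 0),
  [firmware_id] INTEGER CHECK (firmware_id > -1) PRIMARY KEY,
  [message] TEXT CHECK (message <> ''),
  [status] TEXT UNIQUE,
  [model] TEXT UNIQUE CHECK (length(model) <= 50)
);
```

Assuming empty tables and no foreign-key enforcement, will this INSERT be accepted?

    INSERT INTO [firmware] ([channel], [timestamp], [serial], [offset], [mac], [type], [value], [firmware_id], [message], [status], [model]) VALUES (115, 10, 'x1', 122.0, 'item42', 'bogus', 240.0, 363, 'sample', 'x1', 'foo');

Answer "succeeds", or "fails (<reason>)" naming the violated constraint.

The value 'bogus' for type violates CHECK (type IN ('inactive', 'active', 'new')).

fails (CHECK on type)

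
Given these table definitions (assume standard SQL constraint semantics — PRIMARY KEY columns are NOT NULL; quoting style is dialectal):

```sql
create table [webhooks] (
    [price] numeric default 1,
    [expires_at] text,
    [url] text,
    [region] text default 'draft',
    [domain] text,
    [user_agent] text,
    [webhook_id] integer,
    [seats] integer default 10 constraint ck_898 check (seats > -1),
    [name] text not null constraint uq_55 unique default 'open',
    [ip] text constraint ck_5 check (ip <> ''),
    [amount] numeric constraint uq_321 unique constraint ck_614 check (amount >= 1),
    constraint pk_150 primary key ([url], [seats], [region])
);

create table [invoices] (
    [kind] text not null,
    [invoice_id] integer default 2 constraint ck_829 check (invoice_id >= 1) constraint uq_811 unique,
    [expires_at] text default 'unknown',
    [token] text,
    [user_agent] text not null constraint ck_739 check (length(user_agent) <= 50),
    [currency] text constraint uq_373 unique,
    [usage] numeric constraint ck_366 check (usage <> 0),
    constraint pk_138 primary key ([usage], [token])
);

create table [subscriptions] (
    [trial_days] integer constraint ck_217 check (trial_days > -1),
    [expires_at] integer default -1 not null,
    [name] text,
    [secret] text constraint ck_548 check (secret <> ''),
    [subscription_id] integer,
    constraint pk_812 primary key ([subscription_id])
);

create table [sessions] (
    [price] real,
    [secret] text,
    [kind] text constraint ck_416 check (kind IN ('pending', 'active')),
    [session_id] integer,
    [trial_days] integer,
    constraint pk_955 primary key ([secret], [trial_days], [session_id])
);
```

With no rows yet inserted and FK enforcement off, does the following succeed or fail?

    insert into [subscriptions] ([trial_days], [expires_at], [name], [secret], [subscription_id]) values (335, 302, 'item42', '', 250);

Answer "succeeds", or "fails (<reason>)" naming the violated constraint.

fails (CHECK on secret)

The value '' for secret violates CHECK (secret <> '').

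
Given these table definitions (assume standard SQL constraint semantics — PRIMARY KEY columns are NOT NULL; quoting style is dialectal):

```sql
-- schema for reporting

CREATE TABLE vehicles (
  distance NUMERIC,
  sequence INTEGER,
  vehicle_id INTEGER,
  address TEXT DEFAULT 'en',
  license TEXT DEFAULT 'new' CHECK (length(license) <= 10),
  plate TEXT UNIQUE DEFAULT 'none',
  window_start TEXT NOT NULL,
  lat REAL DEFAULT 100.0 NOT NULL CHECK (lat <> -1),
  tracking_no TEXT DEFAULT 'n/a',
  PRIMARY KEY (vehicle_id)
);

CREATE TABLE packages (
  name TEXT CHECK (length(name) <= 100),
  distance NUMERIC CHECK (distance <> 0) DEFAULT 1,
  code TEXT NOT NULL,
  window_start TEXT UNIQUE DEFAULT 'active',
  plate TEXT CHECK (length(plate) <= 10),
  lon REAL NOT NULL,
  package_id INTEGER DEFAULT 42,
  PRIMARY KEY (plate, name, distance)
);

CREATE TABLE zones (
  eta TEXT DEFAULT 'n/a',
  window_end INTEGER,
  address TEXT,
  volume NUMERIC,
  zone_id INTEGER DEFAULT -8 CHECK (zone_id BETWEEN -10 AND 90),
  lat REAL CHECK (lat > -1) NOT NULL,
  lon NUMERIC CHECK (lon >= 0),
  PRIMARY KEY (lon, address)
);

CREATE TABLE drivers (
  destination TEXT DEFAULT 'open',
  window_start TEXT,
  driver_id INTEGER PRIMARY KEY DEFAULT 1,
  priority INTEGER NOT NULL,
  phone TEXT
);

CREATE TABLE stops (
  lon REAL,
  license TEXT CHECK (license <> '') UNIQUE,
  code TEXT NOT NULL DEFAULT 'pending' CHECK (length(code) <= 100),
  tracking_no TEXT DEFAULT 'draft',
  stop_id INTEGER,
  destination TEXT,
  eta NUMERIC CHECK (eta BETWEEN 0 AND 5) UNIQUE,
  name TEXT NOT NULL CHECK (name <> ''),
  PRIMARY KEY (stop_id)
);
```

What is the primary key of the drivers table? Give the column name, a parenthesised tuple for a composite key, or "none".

driver_id is declared PRIMARY KEY inline on the column.

driver_id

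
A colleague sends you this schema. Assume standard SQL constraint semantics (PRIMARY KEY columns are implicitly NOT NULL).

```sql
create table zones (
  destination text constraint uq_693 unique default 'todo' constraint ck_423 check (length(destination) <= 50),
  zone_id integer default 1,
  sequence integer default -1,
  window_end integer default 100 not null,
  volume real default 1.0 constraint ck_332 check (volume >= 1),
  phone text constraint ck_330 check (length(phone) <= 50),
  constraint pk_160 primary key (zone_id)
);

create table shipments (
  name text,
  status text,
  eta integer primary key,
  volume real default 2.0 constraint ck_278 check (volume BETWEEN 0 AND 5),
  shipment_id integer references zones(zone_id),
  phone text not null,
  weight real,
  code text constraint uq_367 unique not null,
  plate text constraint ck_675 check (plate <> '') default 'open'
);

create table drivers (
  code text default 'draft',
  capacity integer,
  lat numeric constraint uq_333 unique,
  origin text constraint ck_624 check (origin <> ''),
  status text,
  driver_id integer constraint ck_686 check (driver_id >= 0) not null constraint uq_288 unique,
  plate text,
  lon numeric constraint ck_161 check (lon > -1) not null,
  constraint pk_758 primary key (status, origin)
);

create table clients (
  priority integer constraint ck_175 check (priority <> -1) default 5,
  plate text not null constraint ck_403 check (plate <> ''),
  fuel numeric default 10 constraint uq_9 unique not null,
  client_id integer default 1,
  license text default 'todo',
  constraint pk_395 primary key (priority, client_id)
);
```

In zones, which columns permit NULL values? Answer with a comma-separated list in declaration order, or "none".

destination, sequence, volume, phone

- destination: CHECK does not forbid NULL (a CHECK constraint passes when its expression is NULL) → nullable.
- zone_id: part of the PRIMARY KEY, which implies NOT NULL → not nullable.
- sequence: DEFAULT only fills an omitted column; an explicit NULL is still allowed → nullable.
- window_end: declared NOT NULL → not nullable.
- volume: CHECK does not forbid NULL (a CHECK constraint passes when its expression is NULL) → nullable.
- phone: CHECK does not forbid NULL (a CHECK constraint passes when its expression is NULL) → nullable.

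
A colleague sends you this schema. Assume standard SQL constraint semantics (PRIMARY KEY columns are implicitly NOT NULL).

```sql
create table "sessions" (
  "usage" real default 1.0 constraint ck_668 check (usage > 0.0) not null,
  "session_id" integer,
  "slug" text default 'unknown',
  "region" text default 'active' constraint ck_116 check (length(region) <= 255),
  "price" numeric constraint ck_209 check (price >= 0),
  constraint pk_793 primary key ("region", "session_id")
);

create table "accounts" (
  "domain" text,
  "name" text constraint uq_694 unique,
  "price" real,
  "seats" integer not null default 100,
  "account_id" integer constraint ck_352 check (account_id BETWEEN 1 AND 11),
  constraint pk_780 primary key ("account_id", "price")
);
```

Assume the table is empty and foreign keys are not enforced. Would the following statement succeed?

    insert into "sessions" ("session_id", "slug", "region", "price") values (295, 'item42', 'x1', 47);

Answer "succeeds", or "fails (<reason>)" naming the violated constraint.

NOT NULL columns: region is supplied; session_id is supplied; usage defaults to 1.0.
CHECK constraints: 'x1' satisfies (length(region) <= 255); 47 satisfies (price >= 0).
No constraint is violated.

succeeds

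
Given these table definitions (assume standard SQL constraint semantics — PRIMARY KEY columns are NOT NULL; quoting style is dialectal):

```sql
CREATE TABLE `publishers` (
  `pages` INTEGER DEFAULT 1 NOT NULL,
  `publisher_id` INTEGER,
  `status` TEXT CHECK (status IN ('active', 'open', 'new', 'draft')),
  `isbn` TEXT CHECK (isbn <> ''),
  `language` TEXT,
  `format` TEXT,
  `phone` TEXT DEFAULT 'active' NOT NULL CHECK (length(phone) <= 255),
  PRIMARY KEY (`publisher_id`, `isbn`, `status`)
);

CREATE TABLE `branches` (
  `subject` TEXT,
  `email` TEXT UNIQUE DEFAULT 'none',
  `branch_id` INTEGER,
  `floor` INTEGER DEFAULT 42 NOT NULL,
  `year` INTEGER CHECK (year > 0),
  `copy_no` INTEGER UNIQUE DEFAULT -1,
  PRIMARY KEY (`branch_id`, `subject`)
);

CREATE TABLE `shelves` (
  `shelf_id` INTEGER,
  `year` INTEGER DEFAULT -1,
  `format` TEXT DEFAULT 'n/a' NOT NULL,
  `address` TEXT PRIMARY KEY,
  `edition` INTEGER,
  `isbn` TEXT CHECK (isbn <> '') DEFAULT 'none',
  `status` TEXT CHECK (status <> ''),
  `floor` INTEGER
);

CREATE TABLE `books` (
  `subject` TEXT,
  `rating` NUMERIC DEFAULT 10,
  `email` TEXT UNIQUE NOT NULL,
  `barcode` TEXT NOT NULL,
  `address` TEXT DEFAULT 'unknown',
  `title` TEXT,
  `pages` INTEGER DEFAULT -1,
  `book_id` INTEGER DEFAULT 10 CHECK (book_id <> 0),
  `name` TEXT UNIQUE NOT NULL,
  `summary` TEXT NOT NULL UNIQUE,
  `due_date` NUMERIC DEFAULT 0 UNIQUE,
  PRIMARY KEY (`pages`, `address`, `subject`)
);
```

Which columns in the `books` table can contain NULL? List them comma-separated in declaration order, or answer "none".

- subject: part of the PRIMARY KEY, which implies NOT NULL → not nullable.
- rating: DEFAULT only fills an omitted column; an explicit NULL is still allowed → nullable.
- email: declared NOT NULL → not nullable.
- barcode: declared NOT NULL → not nullable.
- address: part of the PRIMARY KEY, which implies NOT NULL → not nullable.
- title: no NOT NULL constraint applies → nullable.
- pages: part of the PRIMARY KEY, which implies NOT NULL → not nullable.
- book_id: CHECK does not forbid NULL (a CHECK constraint passes when its expression is NULL) → nullable.
- name: declared NOT NULL → not nullable.
- summary: declared NOT NULL → not nullable.
- due_date: UNIQUE does not imply NOT NULL → nullable.

rating, title, book_id, due_date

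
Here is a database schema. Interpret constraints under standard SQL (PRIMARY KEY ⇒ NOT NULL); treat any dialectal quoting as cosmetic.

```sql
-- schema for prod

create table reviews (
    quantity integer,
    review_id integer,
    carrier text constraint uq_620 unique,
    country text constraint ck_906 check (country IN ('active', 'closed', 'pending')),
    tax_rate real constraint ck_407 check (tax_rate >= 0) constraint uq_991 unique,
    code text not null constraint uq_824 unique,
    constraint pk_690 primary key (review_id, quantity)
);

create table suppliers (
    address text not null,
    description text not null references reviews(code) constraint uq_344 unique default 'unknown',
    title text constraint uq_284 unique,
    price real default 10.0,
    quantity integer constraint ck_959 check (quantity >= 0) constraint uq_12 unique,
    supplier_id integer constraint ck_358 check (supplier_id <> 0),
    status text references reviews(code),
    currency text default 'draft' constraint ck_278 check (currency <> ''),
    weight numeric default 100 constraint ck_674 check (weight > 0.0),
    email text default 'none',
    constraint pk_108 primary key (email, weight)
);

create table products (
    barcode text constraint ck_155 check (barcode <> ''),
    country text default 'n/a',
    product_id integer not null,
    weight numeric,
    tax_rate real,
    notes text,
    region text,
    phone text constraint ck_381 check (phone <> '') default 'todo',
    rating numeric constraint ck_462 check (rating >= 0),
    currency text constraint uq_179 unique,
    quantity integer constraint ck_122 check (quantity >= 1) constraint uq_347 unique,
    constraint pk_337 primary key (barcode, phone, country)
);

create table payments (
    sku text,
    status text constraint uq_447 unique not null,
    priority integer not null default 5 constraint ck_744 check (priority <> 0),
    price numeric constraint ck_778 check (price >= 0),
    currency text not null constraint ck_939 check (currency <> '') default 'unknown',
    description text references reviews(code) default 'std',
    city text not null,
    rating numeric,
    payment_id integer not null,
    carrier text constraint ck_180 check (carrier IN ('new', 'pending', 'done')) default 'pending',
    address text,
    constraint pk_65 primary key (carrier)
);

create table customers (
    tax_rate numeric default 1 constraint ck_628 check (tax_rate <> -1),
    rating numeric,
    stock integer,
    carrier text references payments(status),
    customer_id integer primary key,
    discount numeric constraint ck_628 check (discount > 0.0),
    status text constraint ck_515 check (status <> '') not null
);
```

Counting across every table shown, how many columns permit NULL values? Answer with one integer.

reviews: 3 nullable (carrier, country, tax_rate — PK (review_id, quantity) and explicit NOT NULL columns excluded).
suppliers: 6 nullable (title, price, quantity, supplier_id, status, currency — PK (email, weight) and explicit NOT NULL columns excluded).
products: 7 nullable (weight, tax_rate, notes, region, rating, currency, quantity — PK (barcode, phone, country) and explicit NOT NULL columns excluded).
payments: 5 nullable (sku, price, description, rating, address — PK (carrier) and explicit NOT NULL columns excluded).
customers: 5 nullable (tax_rate, rating, stock, carrier, discount — PK (customer_id) and explicit NOT NULL columns excluded).
Total: 3 + 6 + 7 + 5 + 5 = 26.

26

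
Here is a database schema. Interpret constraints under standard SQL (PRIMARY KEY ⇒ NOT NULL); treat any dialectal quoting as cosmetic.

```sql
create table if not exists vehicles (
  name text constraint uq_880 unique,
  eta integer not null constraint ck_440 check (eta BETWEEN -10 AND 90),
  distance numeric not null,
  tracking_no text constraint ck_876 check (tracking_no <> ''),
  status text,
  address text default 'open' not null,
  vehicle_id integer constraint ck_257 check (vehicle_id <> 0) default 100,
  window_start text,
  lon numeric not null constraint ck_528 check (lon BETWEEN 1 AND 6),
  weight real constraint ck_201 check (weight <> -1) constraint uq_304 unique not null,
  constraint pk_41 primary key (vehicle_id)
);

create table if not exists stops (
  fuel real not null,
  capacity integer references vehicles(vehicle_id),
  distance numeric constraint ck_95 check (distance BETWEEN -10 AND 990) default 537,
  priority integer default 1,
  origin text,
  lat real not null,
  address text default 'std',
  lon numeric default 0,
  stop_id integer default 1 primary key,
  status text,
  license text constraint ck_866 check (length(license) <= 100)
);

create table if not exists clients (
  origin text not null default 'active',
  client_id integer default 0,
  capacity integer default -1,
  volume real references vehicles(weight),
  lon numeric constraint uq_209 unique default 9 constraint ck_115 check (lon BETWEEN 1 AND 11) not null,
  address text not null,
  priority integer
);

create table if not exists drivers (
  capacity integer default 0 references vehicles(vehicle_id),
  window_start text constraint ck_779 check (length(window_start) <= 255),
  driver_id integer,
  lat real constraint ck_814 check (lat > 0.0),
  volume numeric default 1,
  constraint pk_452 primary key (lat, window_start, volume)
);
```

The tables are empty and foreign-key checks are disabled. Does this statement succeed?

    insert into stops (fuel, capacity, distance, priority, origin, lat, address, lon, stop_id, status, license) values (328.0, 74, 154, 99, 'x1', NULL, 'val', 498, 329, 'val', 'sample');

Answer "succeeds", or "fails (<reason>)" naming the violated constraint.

fails (NOT NULL on lat)

lat is explicitly set to NULL, but lat is declared NOT NULL.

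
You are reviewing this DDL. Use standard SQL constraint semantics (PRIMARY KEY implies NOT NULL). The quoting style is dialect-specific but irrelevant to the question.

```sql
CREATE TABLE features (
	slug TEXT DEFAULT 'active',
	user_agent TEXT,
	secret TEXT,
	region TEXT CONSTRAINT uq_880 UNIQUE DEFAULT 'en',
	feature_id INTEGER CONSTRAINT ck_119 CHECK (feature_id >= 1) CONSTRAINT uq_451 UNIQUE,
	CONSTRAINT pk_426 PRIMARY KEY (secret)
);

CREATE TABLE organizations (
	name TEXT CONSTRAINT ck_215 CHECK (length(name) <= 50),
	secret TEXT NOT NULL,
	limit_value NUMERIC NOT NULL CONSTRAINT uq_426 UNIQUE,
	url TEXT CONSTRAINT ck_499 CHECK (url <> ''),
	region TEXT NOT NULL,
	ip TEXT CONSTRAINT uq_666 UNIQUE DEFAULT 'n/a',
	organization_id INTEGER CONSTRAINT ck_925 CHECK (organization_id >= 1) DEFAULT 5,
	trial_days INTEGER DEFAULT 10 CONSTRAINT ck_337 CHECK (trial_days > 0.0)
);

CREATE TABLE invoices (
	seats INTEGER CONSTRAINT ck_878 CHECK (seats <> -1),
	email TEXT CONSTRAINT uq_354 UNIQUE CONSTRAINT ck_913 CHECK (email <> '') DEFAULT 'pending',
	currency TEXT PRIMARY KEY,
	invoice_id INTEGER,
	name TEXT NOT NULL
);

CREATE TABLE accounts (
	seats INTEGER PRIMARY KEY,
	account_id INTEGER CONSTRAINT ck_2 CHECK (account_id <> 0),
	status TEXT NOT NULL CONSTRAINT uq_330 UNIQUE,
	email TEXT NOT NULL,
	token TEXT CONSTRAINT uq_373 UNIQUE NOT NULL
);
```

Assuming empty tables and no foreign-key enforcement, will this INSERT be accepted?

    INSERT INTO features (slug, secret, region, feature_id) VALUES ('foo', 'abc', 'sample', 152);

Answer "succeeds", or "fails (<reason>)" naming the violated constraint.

succeeds

NOT NULL columns: secret is supplied.
CHECK constraints: 152 satisfies (feature_id >= 1).
No constraint is violated.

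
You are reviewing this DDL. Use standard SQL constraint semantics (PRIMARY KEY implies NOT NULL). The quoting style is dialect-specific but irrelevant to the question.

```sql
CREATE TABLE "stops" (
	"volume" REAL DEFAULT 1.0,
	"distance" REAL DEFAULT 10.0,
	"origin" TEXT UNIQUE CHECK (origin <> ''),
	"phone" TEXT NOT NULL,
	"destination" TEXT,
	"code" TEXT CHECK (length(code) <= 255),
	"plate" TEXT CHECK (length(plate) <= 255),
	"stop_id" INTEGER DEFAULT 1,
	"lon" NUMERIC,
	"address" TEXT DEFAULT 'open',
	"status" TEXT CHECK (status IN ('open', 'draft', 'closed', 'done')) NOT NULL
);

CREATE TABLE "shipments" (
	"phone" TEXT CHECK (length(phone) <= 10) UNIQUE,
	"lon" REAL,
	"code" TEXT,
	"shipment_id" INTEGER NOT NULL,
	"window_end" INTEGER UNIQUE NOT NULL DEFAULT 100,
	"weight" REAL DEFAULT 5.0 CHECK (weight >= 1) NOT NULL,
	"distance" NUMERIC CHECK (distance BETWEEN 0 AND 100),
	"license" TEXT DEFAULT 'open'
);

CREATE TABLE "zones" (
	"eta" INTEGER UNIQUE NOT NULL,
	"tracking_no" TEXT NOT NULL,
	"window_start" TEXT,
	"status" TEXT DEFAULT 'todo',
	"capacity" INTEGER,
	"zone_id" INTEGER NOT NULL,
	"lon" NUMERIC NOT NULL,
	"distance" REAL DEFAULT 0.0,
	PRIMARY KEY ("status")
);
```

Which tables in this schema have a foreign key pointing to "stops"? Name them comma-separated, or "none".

none

No REFERENCES clause anywhere in the schema names stops.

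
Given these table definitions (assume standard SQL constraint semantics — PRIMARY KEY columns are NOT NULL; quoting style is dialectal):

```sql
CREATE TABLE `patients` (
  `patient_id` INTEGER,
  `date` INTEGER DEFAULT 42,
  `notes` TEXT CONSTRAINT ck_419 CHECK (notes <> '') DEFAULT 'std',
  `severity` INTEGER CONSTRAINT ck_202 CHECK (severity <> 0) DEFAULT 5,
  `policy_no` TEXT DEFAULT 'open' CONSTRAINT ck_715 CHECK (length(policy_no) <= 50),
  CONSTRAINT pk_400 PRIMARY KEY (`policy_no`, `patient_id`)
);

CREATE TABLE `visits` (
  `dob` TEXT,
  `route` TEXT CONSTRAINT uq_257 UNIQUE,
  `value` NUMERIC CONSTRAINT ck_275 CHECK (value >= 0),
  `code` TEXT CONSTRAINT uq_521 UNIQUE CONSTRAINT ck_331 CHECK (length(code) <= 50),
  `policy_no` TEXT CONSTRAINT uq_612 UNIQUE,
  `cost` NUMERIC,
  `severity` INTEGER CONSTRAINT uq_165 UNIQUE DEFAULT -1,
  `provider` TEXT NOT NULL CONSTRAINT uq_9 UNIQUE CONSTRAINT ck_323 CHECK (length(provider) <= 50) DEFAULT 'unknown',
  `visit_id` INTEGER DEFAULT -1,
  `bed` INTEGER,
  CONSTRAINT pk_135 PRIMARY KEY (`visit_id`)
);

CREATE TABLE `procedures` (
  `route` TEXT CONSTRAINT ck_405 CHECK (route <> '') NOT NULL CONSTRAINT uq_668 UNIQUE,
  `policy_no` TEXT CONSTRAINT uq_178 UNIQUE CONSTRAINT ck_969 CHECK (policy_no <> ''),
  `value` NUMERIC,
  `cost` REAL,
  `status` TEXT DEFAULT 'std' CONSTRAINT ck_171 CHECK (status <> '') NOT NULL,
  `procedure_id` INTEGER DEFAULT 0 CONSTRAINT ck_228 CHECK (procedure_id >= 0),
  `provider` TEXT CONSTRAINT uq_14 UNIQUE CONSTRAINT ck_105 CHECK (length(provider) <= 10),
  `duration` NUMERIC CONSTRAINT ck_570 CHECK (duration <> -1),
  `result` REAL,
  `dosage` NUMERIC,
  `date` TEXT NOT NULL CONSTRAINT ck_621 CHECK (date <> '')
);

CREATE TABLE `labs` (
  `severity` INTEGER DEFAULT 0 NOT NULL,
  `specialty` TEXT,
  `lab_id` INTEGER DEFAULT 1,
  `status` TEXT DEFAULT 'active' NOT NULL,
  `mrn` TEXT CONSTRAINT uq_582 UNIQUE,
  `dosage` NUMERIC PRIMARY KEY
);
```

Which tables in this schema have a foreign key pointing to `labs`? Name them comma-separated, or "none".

none

No REFERENCES clause anywhere in the schema names labs.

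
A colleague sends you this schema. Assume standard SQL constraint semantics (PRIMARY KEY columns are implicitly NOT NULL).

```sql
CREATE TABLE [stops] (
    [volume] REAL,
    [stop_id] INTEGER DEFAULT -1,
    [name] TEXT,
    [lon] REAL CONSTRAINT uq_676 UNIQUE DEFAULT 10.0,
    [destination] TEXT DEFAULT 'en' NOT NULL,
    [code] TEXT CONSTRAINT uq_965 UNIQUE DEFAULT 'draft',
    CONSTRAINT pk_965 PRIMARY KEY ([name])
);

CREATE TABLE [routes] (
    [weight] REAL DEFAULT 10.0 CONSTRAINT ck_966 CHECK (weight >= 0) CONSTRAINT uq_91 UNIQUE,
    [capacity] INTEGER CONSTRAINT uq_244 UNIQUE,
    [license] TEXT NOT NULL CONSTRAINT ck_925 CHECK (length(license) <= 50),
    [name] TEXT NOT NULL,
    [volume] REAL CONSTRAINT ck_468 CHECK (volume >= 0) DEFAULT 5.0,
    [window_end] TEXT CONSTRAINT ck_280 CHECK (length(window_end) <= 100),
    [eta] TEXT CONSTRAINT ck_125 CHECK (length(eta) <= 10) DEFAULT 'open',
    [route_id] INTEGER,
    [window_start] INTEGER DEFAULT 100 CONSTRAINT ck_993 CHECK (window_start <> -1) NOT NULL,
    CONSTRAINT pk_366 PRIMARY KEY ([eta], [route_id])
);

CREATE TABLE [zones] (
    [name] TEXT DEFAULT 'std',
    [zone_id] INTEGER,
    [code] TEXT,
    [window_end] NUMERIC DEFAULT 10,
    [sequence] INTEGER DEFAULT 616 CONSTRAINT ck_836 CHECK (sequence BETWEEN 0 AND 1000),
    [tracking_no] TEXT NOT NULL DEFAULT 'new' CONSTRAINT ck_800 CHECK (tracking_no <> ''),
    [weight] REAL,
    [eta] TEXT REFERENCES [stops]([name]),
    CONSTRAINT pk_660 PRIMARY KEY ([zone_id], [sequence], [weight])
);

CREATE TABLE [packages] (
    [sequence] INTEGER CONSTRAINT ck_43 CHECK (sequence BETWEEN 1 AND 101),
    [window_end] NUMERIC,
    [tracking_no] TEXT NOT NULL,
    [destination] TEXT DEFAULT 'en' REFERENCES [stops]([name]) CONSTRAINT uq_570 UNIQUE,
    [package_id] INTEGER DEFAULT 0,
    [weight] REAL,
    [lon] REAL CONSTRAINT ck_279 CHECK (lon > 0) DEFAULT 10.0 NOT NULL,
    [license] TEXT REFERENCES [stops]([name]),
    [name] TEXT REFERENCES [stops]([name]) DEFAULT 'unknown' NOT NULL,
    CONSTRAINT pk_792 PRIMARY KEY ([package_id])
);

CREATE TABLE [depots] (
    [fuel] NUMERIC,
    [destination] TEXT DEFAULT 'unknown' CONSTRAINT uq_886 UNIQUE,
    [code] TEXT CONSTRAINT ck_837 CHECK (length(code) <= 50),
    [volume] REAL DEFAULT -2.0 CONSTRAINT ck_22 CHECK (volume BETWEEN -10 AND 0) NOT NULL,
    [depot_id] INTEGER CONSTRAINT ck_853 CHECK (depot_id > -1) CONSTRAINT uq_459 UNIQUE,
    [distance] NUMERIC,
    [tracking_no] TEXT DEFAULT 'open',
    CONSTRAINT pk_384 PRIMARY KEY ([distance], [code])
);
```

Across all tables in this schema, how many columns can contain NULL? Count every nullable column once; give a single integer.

stops: 4 nullable (volume, stop_id, lon, code — PK (name) and explicit NOT NULL columns excluded).
routes: 4 nullable (weight, capacity, volume, window_end — PK (eta, route_id) and explicit NOT NULL columns excluded).
zones: 4 nullable (name, code, window_end, eta — PK (zone_id, sequence, weight) and explicit NOT NULL columns excluded).
packages: 5 nullable (sequence, window_end, destination, weight, license — PK (package_id) and explicit NOT NULL columns excluded).
depots: 4 nullable (fuel, destination, depot_id, tracking_no — PK (distance, code) and explicit NOT NULL columns excluded).
Total: 4 + 4 + 4 + 5 + 4 = 21.

21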